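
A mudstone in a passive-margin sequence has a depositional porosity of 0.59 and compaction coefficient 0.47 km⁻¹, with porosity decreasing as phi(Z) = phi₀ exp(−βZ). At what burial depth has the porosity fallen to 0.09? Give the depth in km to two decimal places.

4.00 km

Invert Athy's law: Z = ln(phi₀/phi) / β
Z = ln(0.59/0.09) / 0.47 = ln(6.556) / 0.47 = 1.8803 / 0.47 = 4.001 km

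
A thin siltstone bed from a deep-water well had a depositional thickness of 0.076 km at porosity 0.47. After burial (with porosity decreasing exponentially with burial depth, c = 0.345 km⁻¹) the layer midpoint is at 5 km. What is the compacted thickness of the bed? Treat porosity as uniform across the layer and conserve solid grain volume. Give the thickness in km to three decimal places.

0.044 km

Porosity at 5 km: φ = 0.47·exp(−0.345×5) = 0.0837
Solid-volume conservation: h(1−φ) = h₀(1−φ₀) ⇒ h = h₀·(1−φ₀)/(1−φ)
h = 0.076 × (1 − 0.47)/(1 − 0.0837) = 0.076 × 0.5784 = 0.0440 km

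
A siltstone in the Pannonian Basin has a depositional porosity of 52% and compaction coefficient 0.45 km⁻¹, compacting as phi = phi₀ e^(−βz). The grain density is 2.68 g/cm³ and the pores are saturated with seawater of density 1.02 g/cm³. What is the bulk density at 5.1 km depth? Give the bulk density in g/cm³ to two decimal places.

Porosity at depth: phi = 0.52·exp(−0.45×5.1) = 0.52×0.1008 = 0.0524
Bulk density: ρ_b = (1−phi)ρ_g + phi·ρ_f = 0.9476×2.68 + 0.0524×1.02
       = 2.540 + 0.053 = 2.593 g/cm³

2.59 g/cm³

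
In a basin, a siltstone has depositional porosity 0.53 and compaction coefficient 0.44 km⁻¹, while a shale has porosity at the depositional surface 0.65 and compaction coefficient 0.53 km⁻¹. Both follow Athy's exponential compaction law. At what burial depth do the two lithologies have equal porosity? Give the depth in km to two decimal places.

2.27 km

Set phi₀ₐ e^(−βₐd) = phi₀ᵦ e^(−βᵦd) ⇒ ln(phi₀ₐ/phi₀ᵦ) = (βₐ − βᵦ)·d
d = ln(0.53/0.65) / (0.44 − 0.53) = -0.2041 / -0.09 = 2.268 km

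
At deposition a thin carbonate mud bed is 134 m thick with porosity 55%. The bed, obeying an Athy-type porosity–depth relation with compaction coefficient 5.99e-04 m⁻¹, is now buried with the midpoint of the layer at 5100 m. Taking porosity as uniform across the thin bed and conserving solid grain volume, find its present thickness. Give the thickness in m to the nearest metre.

62 m

Working in km (1 km = 1000 m; c in km⁻¹ = c in m⁻¹ × 1000):
Porosity at 5.1 km: φ = 0.55·exp(−0.599×5.1) = 0.0259
Solid-volume conservation: h(1−φ) = h₀(1−φ₀) ⇒ h = h₀·(1−φ₀)/(1−φ)
h = 0.134 × (1 − 0.55)/(1 − 0.0259) = 0.134 × 0.4620 = 0.0619 km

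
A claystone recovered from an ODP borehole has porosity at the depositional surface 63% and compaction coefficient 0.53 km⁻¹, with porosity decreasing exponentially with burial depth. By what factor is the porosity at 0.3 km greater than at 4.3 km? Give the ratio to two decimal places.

phi(Z₁)/phi(Z₂) = e^(−k·Z₁)/e^(−k·Z₂) = e^{k(Z₂−Z₁)}
= exp(0.53 × 4) = exp(2.12) = 8.3311

8.33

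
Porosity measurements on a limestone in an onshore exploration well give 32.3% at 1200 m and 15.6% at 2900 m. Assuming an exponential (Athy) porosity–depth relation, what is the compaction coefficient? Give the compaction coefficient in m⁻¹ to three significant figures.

Working in km (1 km = 1000 m; β in km⁻¹ = β in m⁻¹ × 1000):
Athy: phi(d) = phi₀ e^(−βd) ⇒ phi₁/phi₂ = e^{β(d₂−d₁)} ⇒ β = ln(phi₁/phi₂)/(d₂−d₁)
β = ln(0.323/0.156) / (2.9 − 1.2) = ln(2.071) / 1.7 = 0.7278 / 1.7 = 0.4281 km⁻¹

0.000428 m⁻¹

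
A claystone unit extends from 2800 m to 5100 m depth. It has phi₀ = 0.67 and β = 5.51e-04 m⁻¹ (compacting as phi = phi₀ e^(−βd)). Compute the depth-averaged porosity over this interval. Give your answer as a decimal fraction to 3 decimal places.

0.081

Working in km (1 km = 1000 m; β in km⁻¹ = β in m⁻¹ × 1000):
⟨phi⟩ = (1/(d₂−d₁)) ∫ phi₀ e^(−βd) dd = phi₀·(e^(−β·d₁) − e^(−β·d₂)) / (β·(d₂−d₁))
e^(−0.551×2.8) = 0.2138; e^(−0.551×5.1) = 0.0602
⟨phi⟩ = 0.67 × (0.2138 − 0.0602) / (0.551 × 2.3) = 0.67 × 0.1212 = 0.0812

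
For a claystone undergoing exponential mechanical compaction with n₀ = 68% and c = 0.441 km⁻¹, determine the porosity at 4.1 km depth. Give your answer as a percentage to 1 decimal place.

n = n₀·exp(−c·Z) = 0.68 × exp(−0.441 × 4.1) = 0.68 × exp(−1.808)
  = 0.68 × 0.1640 = 0.1115

11.1%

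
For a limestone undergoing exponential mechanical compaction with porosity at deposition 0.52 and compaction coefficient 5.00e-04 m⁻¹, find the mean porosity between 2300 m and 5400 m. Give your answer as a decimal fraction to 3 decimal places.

Working in km (1 km = 1000 m; k in km⁻¹ = k in m⁻¹ × 1000):
⟨φ⟩ = (1/(Z₂−Z₁)) ∫ φ₀ e^(−kZ) dZ = φ₀·(e^(−k·Z₁) − e^(−k·Z₂)) / (k·(Z₂−Z₁))
e^(−0.5×2.3) = 0.3166; e^(−0.5×5.4) = 0.0672
⟨φ⟩ = 0.52 × (0.3166 − 0.0672) / (0.5 × 3.1) = 0.52 × 0.1609 = 0.0837

0.084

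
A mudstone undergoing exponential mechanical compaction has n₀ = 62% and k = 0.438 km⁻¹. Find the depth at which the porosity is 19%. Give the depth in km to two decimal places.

Invert Athy's law: z = ln(n₀/n) / k
z = ln(0.62/0.19) / 0.438 = ln(3.263) / 0.438 = 1.1827 / 0.438 = 2.700 km

2.70 km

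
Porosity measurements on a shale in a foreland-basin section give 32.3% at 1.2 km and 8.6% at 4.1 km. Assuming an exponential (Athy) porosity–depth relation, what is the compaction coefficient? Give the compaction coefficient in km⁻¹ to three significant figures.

Athy: phi(z) = phi₀ e^(−βz) ⇒ phi₁/phi₂ = e^{β(z₂−z₁)} ⇒ β = ln(phi₁/phi₂)/(z₂−z₁)
β = ln(0.323/0.086) / (4.1 − 1.2) = ln(3.756) / 2.9 = 1.3233 / 2.9 = 0.4563 km⁻¹

0.456 km⁻¹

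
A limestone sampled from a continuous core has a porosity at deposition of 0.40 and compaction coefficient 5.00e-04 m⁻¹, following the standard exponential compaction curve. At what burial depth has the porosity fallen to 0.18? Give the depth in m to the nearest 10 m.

Working in km (1 km = 1000 m; c in km⁻¹ = c in m⁻¹ × 1000):
Invert Athy's law: d = ln(phi₀/phi) / c
d = ln(0.4/0.18) / 0.5 = ln(2.222) / 0.5 = 0.7985 / 0.5 = 1.597 km

1600 m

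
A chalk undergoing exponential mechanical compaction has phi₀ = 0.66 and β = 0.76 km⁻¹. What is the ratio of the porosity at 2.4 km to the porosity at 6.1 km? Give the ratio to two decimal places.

16.64

phi(Z₁)/phi(Z₂) = e^(−β·Z₁)/e^(−β·Z₂) = e^{β(Z₂−Z₁)}
= exp(0.76 × 3.7) = exp(2.812) = 16.6432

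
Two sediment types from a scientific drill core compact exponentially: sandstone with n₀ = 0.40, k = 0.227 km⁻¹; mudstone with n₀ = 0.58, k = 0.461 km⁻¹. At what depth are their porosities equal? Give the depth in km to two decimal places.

Set n₀ₐ e^(−kₐZ) = n₀ᵦ e^(−kᵦZ) ⇒ ln(n₀ₐ/n₀ᵦ) = (kₐ − kᵦ)·Z
Z = ln(0.4/0.58) / (0.227 − 0.461) = -0.3716 / -0.234 = 1.588 km

1.59 km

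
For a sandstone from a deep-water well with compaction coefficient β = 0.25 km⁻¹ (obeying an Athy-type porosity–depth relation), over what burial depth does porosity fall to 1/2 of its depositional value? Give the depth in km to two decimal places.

2.77 km

n/n₀ = 1/2 ⇒ exp(−β·d) = 1/2 ⇒ d = ln(2) / β
d = 0.6931 / 0.25 = 2.773 km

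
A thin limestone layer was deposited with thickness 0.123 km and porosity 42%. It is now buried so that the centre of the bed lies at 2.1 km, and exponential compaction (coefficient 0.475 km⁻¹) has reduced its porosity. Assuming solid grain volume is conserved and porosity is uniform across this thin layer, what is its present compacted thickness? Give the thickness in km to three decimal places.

0.084 km

Porosity at 2.1 km: n = 0.42·exp(−0.475×2.1) = 0.1549
Solid-volume conservation: h(1−n) = h₀(1−n₀) ⇒ h = h₀·(1−n₀)/(1−n)
h = 0.123 × (1 − 0.42)/(1 − 0.1549) = 0.123 × 0.6863 = 0.0844 km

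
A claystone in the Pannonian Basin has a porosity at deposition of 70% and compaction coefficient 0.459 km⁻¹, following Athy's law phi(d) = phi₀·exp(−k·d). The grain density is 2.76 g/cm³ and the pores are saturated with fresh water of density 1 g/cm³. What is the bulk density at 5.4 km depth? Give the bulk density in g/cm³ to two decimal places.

2.66 g/cm³

Porosity at depth: phi = 0.7·exp(−0.459×5.4) = 0.7×0.0839 = 0.0587
Bulk density: ρ_b = (1−phi)ρ_g + phi·ρ_f = 0.9413×2.76 + 0.0587×1
       = 2.598 + 0.059 = 2.657 g/cm³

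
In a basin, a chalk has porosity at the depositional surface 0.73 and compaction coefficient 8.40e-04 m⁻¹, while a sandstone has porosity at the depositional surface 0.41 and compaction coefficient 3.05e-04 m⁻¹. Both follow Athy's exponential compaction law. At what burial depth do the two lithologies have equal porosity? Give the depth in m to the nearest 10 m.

Working in km (1 km = 1000 m; c in km⁻¹ = c in m⁻¹ × 1000):
Set φ₀ₐ e^(−cₐZ) = φ₀ᵦ e^(−cᵦZ) ⇒ ln(φ₀ₐ/φ₀ᵦ) = (cₐ − cᵦ)·Z
Z = ln(0.73/0.41) / (0.84 − 0.305) = 0.5769 / 0.535 = 1.078 km

1080 m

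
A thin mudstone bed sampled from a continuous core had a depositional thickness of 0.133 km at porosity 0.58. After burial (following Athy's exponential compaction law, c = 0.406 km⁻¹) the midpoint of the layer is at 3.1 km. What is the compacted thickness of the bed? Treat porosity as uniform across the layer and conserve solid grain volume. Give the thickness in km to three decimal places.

Porosity at 3.1 km: n = 0.58·exp(−0.406×3.1) = 0.1647
Solid-volume conservation: h(1−n) = h₀(1−n₀) ⇒ h = h₀·(1−n₀)/(1−n)
h = 0.133 × (1 − 0.58)/(1 − 0.1647) = 0.133 × 0.5028 = 0.0669 km

0.067 km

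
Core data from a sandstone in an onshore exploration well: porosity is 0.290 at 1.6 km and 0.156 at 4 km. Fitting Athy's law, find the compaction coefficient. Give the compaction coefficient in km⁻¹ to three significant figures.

0.258 km⁻¹

Athy: phi(d) = phi₀ e^(−cd) ⇒ phi₁/phi₂ = e^{c(d₂−d₁)} ⇒ c = ln(phi₁/phi₂)/(d₂−d₁)
c = ln(0.29/0.156) / (4 − 1.6) = ln(1.859) / 2.4 = 0.6200 / 2.4 = 0.2583 km⁻¹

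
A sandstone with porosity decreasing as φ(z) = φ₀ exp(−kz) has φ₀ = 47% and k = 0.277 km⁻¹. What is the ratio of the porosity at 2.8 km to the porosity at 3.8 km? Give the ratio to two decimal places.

φ(z₁)/φ(z₂) = e^(−k·z₁)/e^(−k·z₂) = e^{k(z₂−z₁)}
= exp(0.277 × 1) = exp(0.277) = 1.3192

1.32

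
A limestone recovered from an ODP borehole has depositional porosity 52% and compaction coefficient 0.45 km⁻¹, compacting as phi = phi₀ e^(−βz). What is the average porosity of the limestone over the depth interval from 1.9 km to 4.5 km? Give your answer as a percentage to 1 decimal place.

⟨phi⟩ = (1/(z₂−z₁)) ∫ phi₀ e^(−βz) dz = phi₀·(e^(−β·z₁) − e^(−β·z₂)) / (β·(z₂−z₁))
e^(−0.45×1.9) = 0.4253; e^(−0.45×4.5) = 0.1320
⟨phi⟩ = 0.52 × (0.4253 − 0.1320) / (0.45 × 2.6) = 0.52 × 0.2507 = 0.1304

13.0%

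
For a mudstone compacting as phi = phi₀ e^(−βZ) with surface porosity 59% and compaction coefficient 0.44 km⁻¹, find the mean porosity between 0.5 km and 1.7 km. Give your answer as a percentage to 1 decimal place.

⟨phi⟩ = (1/(Z₂−Z₁)) ∫ phi₀ e^(−βZ) dZ = phi₀·(e^(−β·Z₁) − e^(−β·Z₂)) / (β·(Z₂−Z₁))
e^(−0.44×0.5) = 0.8025; e^(−0.44×1.7) = 0.4733
⟨phi⟩ = 0.59 × (0.8025 − 0.4733) / (0.44 × 1.2) = 0.59 × 0.6235 = 0.3679

36.8%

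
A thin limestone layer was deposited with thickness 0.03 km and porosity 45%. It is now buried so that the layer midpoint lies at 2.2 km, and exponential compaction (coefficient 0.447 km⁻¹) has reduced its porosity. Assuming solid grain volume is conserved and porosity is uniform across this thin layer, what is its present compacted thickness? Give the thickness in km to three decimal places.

Porosity at 2.2 km: phi = 0.45·exp(−0.447×2.2) = 0.1683
Solid-volume conservation: h(1−phi) = h₀(1−phi₀) ⇒ h = h₀·(1−phi₀)/(1−phi)
h = 0.03 × (1 − 0.45)/(1 − 0.1683) = 0.03 × 0.6613 = 0.0198 km

0.020 km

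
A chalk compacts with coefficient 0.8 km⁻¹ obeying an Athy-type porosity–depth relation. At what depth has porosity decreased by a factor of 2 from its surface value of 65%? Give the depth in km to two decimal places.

0.87 km

phi/phi₀ = 1/2 ⇒ exp(−β·z) = 1/2 ⇒ z = ln(2) / β
z = 0.6931 / 0.8 = 0.866 km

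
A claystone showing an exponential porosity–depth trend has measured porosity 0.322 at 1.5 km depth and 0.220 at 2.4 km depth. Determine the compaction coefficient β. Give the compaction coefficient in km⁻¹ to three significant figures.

0.423 km⁻¹

Athy: phi(Z) = phi₀ e^(−βZ) ⇒ phi₁/phi₂ = e^{β(Z₂−Z₁)} ⇒ β = ln(phi₁/phi₂)/(Z₂−Z₁)
β = ln(0.322/0.22) / (2.4 − 1.5) = ln(1.464) / 0.9 = 0.3809 / 0.9 = 0.4232 km⁻¹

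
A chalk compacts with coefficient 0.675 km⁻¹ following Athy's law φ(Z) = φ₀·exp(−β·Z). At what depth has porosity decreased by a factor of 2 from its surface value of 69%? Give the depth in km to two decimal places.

φ/φ₀ = 1/2 ⇒ exp(−β·Z) = 1/2 ⇒ Z = ln(2) / β
Z = 0.6931 / 0.675 = 1.027 km

1.03 km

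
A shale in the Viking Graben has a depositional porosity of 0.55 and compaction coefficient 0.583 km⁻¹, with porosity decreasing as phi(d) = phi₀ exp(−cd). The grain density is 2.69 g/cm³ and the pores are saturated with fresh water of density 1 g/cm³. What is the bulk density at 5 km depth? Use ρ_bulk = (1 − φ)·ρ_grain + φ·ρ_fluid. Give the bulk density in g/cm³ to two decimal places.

2.64 g/cm³

Porosity at depth: phi = 0.55·exp(−0.583×5) = 0.55×0.0542 = 0.0298
Bulk density: ρ_b = (1−phi)ρ_g + phi·ρ_f = 0.9702×2.69 + 0.0298×1
       = 2.610 + 0.030 = 2.640 g/cm³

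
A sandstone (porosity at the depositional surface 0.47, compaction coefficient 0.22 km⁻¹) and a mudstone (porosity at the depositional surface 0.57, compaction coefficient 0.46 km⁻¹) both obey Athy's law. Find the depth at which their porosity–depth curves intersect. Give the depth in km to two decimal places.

0.80 km

Set phi₀ₐ e^(−kₐZ) = phi₀ᵦ e^(−kᵦZ) ⇒ ln(phi₀ₐ/phi₀ᵦ) = (kₐ − kᵦ)·Z
Z = ln(0.47/0.57) / (0.22 − 0.46) = -0.1929 / -0.24 = 0.804 km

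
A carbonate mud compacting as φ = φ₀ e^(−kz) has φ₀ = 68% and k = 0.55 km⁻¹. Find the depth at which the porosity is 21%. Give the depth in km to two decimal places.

Invert Athy's law: z = ln(φ₀/φ) / k
z = ln(0.68/0.21) / 0.55 = ln(3.238) / 0.55 = 1.1750 / 0.55 = 2.136 km

2.14 km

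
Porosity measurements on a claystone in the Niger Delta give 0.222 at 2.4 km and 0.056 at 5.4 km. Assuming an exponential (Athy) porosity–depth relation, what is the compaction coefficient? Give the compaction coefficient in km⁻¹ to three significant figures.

0.459 km⁻¹

Athy: n(Z) = n₀ e^(−βZ) ⇒ n₁/n₂ = e^{β(Z₂−Z₁)} ⇒ β = ln(n₁/n₂)/(Z₂−Z₁)
β = ln(0.222/0.056) / (5.4 − 2.4) = ln(3.964) / 3 = 1.3773 / 3 = 0.4591 km⁻¹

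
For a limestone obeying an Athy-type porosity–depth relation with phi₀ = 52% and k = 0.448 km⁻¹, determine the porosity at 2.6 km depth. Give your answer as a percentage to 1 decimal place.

phi = phi₀·exp(−k·z) = 0.52 × exp(−0.448 × 2.6) = 0.52 × exp(−1.165)
  = 0.52 × 0.3120 = 0.1622

16.2%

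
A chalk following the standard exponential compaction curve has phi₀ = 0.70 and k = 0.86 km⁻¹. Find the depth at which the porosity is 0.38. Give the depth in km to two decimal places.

0.71 km

Invert Athy's law: d = ln(phi₀/phi) / k
d = ln(0.7/0.38) / 0.86 = ln(1.842) / 0.86 = 0.6109 / 0.86 = 0.710 km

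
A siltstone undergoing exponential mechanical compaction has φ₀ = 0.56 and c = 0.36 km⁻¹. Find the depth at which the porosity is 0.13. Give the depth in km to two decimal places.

Invert Athy's law: z = ln(φ₀/φ) / c
z = ln(0.56/0.13) / 0.36 = ln(4.308) / 0.36 = 1.4604 / 0.36 = 4.057 km

4.06 km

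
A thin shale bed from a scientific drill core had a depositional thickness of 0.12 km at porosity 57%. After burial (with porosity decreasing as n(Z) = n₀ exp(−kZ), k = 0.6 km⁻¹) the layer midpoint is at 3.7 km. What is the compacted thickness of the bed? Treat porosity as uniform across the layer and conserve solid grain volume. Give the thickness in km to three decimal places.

0.055 km

Porosity at 3.7 km: n = 0.57·exp(−0.6×3.7) = 0.0619
Solid-volume conservation: h(1−n) = h₀(1−n₀) ⇒ h = h₀·(1−n₀)/(1−n)
h = 0.12 × (1 − 0.57)/(1 − 0.0619) = 0.12 × 0.4584 = 0.0550 km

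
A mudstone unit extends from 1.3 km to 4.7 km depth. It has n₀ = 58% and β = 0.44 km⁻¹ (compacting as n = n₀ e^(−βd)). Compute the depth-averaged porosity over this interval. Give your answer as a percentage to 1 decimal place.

17.0%

⟨n⟩ = (1/(d₂−d₁)) ∫ n₀ e^(−βd) dd = n₀·(e^(−β·d₁) − e^(−β·d₂)) / (β·(d₂−d₁))
e^(−0.44×1.3) = 0.5644; e^(−0.44×4.7) = 0.1264
⟨n⟩ = 0.58 × (0.5644 − 0.1264) / (0.44 × 3.4) = 0.58 × 0.2928 = 0.1698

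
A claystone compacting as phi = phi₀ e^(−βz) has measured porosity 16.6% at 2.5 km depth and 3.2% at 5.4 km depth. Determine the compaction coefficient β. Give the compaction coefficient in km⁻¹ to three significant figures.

0.568 km⁻¹

Athy: phi(z) = phi₀ e^(−βz) ⇒ phi₁/phi₂ = e^{β(z₂−z₁)} ⇒ β = ln(phi₁/phi₂)/(z₂−z₁)
β = ln(0.166/0.032) / (5.4 − 2.5) = ln(5.188) / 2.9 = 1.6463 / 2.9 = 0.5677 km⁻¹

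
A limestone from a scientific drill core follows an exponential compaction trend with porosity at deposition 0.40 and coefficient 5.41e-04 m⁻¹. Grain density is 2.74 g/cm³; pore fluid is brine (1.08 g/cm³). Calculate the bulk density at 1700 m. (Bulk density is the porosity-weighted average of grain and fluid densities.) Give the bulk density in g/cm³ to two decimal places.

2.48 g/cm³

Working in km (1 km = 1000 m; c in km⁻¹ = c in m⁻¹ × 1000):
Porosity at depth: φ = 0.4·exp(−0.541×1.7) = 0.4×0.3986 = 0.1595
Bulk density: ρ_b = (1−φ)ρ_g + φ·ρ_f = 0.8405×2.74 + 0.1595×1.08
       = 2.303 + 0.172 = 2.475 g/cm³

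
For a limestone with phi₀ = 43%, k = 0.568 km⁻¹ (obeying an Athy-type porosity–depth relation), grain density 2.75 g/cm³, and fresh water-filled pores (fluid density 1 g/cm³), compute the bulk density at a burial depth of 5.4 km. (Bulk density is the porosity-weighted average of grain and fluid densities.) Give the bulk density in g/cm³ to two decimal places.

Porosity at depth: phi = 0.43·exp(−0.568×5.4) = 0.43×0.0466 = 0.0200
Bulk density: ρ_b = (1−phi)ρ_g + phi·ρ_f = 0.9800×2.75 + 0.0200×1
       = 2.695 + 0.020 = 2.715 g/cm³

2.71 g/cm³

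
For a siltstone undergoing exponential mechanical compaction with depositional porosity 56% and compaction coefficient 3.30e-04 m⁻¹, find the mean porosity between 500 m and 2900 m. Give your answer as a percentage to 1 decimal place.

32.8%

Working in km (1 km = 1000 m; c in km⁻¹ = c in m⁻¹ × 1000):
⟨phi⟩ = (1/(z₂−z₁)) ∫ phi₀ e^(−cz) dz = phi₀·(e^(−c·z₁) − e^(−c·z₂)) / (c·(z₂−z₁))
e^(−0.33×0.5) = 0.8479; e^(−0.33×2.9) = 0.3840
⟨phi⟩ = 0.56 × (0.8479 − 0.3840) / (0.33 × 2.4) = 0.56 × 0.5857 = 0.3280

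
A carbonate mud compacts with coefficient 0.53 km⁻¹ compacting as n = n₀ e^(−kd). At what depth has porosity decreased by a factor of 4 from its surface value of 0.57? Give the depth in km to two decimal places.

n/n₀ = 1/4 ⇒ exp(−k·d) = 1/4 ⇒ d = ln(4) / k
d = 1.3863 / 0.53 = 2.616 km

2.62 km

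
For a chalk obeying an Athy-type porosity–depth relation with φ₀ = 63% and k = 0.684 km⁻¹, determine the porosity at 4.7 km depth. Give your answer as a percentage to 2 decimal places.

2.53%

φ = φ₀·exp(−k·z) = 0.63 × exp(−0.684 × 4.7) = 0.63 × exp(−3.215)
  = 0.63 × 0.0402 = 0.0253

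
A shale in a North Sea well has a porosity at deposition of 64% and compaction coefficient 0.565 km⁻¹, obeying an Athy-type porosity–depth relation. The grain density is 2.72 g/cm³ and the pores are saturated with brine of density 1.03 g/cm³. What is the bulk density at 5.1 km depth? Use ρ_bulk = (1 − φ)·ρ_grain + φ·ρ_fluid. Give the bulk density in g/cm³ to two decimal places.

Porosity at depth: φ = 0.64·exp(−0.565×5.1) = 0.64×0.0561 = 0.0359
Bulk density: ρ_b = (1−φ)ρ_g + φ·ρ_f = 0.9641×2.72 + 0.0359×1.03
       = 2.622 + 0.037 = 2.659 g/cm³

2.66 g/cm³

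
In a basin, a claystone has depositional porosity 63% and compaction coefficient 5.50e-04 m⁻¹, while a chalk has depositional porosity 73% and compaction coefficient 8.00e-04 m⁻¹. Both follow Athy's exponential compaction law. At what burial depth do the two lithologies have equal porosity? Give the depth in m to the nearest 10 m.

590 m

Working in km (1 km = 1000 m; c in km⁻¹ = c in m⁻¹ × 1000):
Set phi₀ₐ e^(−cₐZ) = phi₀ᵦ e^(−cᵦZ) ⇒ ln(phi₀ₐ/phi₀ᵦ) = (cₐ − cᵦ)·Z
Z = ln(0.63/0.73) / (0.55 − 0.8) = -0.1473 / -0.25 = 0.589 km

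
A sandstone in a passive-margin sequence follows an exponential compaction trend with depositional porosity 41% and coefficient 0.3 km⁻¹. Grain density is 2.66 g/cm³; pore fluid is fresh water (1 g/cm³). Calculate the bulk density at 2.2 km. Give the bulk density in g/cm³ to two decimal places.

2.31 g/cm³

Porosity at depth: φ = 0.41·exp(−0.3×2.2) = 0.41×0.5169 = 0.2119
Bulk density: ρ_b = (1−φ)ρ_g + φ·ρ_f = 0.7881×2.66 + 0.2119×1
       = 2.096 + 0.212 = 2.308 g/cm³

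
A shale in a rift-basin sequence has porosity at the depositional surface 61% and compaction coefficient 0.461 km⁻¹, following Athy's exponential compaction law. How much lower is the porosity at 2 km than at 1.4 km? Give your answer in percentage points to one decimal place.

7.7 percentage points

n(1.4) = 0.61·e^(−0.461×1.4) = 0.3199
n(2) = 0.61·e^(−0.461×2) = 0.2426
Δn = 0.3199 − 0.2426 = 0.0773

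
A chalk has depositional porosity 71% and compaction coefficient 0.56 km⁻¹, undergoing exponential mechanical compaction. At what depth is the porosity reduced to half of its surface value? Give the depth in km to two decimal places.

phi/phi₀ = 1/2 ⇒ exp(−β·z) = 1/2 ⇒ z = ln(2) / β
z = 0.6931 / 0.56 = 1.238 km

1.24 km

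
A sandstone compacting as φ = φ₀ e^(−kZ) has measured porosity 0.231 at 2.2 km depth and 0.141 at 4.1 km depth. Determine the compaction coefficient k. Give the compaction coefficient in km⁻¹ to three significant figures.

0.260 km⁻¹

Athy: φ(Z) = φ₀ e^(−kZ) ⇒ φ₁/φ₂ = e^{k(Z₂−Z₁)} ⇒ k = ln(φ₁/φ₂)/(Z₂−Z₁)
k = ln(0.231/0.141) / (4.1 − 2.2) = ln(1.638) / 1.9 = 0.4937 / 1.9 = 0.2598 km⁻¹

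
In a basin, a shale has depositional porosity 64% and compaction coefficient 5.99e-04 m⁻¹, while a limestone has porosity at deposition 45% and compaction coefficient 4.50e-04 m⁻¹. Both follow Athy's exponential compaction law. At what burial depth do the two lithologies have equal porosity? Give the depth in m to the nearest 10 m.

2360 m

Working in km (1 km = 1000 m; k in km⁻¹ = k in m⁻¹ × 1000):
Set phi₀ₐ e^(−kₐZ) = phi₀ᵦ e^(−kᵦZ) ⇒ ln(phi₀ₐ/phi₀ᵦ) = (kₐ − kᵦ)·Z
Z = ln(0.64/0.45) / (0.599 − 0.45) = 0.3522 / 0.149 = 2.364 km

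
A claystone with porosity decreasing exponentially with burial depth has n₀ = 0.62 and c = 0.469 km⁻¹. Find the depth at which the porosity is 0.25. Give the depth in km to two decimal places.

1.94 km

Invert Athy's law: d = ln(n₀/n) / c
d = ln(0.62/0.25) / 0.469 = ln(2.48) / 0.469 = 0.9083 / 0.469 = 1.937 km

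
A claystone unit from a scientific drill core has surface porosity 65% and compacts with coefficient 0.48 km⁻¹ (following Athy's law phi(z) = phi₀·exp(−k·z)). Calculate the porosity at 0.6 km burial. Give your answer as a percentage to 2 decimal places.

48.73%

phi = phi₀·exp(−k·z) = 0.65 × exp(−0.48 × 0.6) = 0.65 × exp(−0.288)
  = 0.65 × 0.7498 = 0.4873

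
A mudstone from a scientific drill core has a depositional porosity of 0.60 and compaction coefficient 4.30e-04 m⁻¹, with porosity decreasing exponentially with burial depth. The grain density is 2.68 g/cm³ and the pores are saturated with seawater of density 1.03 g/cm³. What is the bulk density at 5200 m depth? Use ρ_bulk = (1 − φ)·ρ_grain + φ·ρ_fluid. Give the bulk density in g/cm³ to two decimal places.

2.57 g/cm³

Working in km (1 km = 1000 m; β in km⁻¹ = β in m⁻¹ × 1000):
Porosity at depth: φ = 0.6·exp(−0.43×5.2) = 0.6×0.1069 = 0.0641
Bulk density: ρ_b = (1−φ)ρ_g + φ·ρ_f = 0.9359×2.68 + 0.0641×1.03
       = 2.508 + 0.066 = 2.574 g/cm³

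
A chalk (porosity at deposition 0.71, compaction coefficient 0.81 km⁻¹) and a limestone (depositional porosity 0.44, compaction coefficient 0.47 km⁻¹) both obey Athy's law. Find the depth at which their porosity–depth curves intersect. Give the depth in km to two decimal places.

Set n₀ₐ e^(−cₐd) = n₀ᵦ e^(−cᵦd) ⇒ ln(n₀ₐ/n₀ᵦ) = (cₐ − cᵦ)·d
d = ln(0.71/0.44) / (0.81 − 0.47) = 0.4785 / 0.34 = 1.407 km

1.41 km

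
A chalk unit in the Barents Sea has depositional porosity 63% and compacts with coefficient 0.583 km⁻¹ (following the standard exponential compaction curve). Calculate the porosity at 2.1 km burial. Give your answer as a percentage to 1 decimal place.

phi = phi₀·exp(−β·Z) = 0.63 × exp(−0.583 × 2.1) = 0.63 × exp(−1.224)
  = 0.63 × 0.2940 = 0.1852

18.5%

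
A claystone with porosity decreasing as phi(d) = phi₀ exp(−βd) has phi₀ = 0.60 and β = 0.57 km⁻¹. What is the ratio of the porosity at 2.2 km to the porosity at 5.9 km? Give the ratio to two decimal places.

phi(d₁)/phi(d₂) = e^(−β·d₁)/e^(−β·d₂) = e^{β(d₂−d₁)}
= exp(0.57 × 3.7) = exp(2.109) = 8.2400

8.24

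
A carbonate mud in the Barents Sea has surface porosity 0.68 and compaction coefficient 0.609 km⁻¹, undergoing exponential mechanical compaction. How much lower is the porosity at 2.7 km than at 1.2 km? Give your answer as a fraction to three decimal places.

phi(1.2) = 0.68·e^(−0.609×1.2) = 0.3274
phi(2.7) = 0.68·e^(−0.609×2.7) = 0.1313
Δphi = 0.3274 − 0.1313 = 0.1961

0.196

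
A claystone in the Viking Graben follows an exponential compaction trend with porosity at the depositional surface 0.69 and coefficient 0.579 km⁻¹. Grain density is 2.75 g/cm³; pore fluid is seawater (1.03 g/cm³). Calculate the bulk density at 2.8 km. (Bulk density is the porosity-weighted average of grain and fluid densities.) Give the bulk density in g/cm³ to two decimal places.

2.52 g/cm³

Porosity at depth: phi = 0.69·exp(−0.579×2.8) = 0.69×0.1977 = 0.1364
Bulk density: ρ_b = (1−phi)ρ_g + phi·ρ_f = 0.8636×2.75 + 0.1364×1.03
       = 2.375 + 0.140 = 2.515 g/cm³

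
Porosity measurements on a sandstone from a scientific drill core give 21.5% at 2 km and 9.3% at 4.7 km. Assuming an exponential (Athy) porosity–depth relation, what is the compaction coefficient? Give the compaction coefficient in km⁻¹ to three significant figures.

0.310 km⁻¹

Athy: φ(d) = φ₀ e^(−βd) ⇒ φ₁/φ₂ = e^{β(d₂−d₁)} ⇒ β = ln(φ₁/φ₂)/(d₂−d₁)
β = ln(0.215/0.093) / (4.7 − 2) = ln(2.312) / 2.7 = 0.8380 / 2.7 = 0.3104 km⁻¹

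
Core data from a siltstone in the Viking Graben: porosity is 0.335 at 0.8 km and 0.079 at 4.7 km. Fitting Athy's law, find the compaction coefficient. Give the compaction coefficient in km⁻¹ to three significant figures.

0.370 km⁻¹

Athy: φ(z) = φ₀ e^(−kz) ⇒ φ₁/φ₂ = e^{k(z₂−z₁)} ⇒ k = ln(φ₁/φ₂)/(z₂−z₁)
k = ln(0.335/0.079) / (4.7 − 0.8) = ln(4.241) / 3.9 = 1.4447 / 3.9 = 0.3704 km⁻¹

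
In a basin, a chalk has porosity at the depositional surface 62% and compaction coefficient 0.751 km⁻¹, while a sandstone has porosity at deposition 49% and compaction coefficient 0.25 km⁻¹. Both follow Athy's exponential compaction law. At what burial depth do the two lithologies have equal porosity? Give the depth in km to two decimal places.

0.47 km

Set n₀ₐ e^(−kₐZ) = n₀ᵦ e^(−kᵦZ) ⇒ ln(n₀ₐ/n₀ᵦ) = (kₐ − kᵦ)·Z
Z = ln(0.62/0.49) / (0.751 − 0.25) = 0.2353 / 0.501 = 0.470 km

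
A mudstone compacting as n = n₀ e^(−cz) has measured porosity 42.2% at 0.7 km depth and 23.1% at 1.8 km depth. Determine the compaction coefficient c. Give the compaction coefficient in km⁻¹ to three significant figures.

Athy: n(z) = n₀ e^(−cz) ⇒ n₁/n₂ = e^{c(z₂−z₁)} ⇒ c = ln(n₁/n₂)/(z₂−z₁)
c = ln(0.422/0.231) / (1.8 − 0.7) = ln(1.827) / 1.1 = 0.6026 / 1.1 = 0.5478 km⁻¹

0.548 km⁻¹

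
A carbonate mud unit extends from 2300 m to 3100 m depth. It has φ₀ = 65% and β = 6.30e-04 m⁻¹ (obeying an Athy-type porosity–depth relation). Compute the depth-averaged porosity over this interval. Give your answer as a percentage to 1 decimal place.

12.0%

Working in km (1 km = 1000 m; β in km⁻¹ = β in m⁻¹ × 1000):
⟨φ⟩ = (1/(z₂−z₁)) ∫ φ₀ e^(−βz) dz = φ₀·(e^(−β·z₁) − e^(−β·z₂)) / (β·(z₂−z₁))
e^(−0.63×2.3) = 0.2348; e^(−0.63×3.1) = 0.1418
⟨φ⟩ = 0.65 × (0.2348 − 0.1418) / (0.63 × 0.8) = 0.65 × 0.1844 = 0.1199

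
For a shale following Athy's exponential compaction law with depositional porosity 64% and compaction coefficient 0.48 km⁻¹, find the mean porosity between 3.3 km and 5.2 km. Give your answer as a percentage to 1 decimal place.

8.6%

⟨phi⟩ = (1/(z₂−z₁)) ∫ phi₀ e^(−kz) dz = phi₀·(e^(−k·z₁) − e^(−k·z₂)) / (k·(z₂−z₁))
e^(−0.48×3.3) = 0.2052; e^(−0.48×5.2) = 0.0824
⟨phi⟩ = 0.64 × (0.2052 − 0.0824) / (0.48 × 1.9) = 0.64 × 0.1346 = 0.0861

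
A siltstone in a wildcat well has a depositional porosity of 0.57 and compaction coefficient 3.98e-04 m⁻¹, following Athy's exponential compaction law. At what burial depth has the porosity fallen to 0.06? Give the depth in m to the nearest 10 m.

Working in km (1 km = 1000 m; β in km⁻¹ = β in m⁻¹ × 1000):
Invert Athy's law: Z = ln(φ₀/φ) / β
Z = ln(0.57/0.06) / 0.398 = ln(9.5) / 0.398 = 2.2513 / 0.398 = 5.657 km

5660 m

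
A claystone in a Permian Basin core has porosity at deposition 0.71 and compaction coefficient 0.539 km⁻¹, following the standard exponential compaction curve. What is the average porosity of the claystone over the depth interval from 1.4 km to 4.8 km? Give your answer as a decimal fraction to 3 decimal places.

0.153

⟨n⟩ = (1/(z₂−z₁)) ∫ n₀ e^(−kz) dz = n₀·(e^(−k·z₁) − e^(−k·z₂)) / (k·(z₂−z₁))
e^(−0.539×1.4) = 0.4702; e^(−0.539×4.8) = 0.0752
⟨n⟩ = 0.71 × (0.4702 − 0.0752) / (0.539 × 3.4) = 0.71 × 0.2155 = 0.1530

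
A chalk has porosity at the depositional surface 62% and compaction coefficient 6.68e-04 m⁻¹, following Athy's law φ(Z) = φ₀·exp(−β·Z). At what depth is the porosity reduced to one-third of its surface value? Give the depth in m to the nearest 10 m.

1640 m

Working in km (1 km = 1000 m; β in km⁻¹ = β in m⁻¹ × 1000):
φ/φ₀ = 1/3 ⇒ exp(−β·Z) = 1/3 ⇒ Z = ln(3) / β
Z = 1.0986 / 0.668 = 1.645 km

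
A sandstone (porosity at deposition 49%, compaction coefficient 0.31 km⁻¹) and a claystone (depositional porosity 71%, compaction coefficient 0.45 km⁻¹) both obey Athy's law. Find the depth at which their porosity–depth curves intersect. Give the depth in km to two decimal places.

2.65 km

Set φ₀ₐ e^(−cₐz) = φ₀ᵦ e^(−cᵦz) ⇒ ln(φ₀ₐ/φ₀ᵦ) = (cₐ − cᵦ)·z
z = ln(0.49/0.71) / (0.31 − 0.45) = -0.3709 / -0.14 = 2.649 km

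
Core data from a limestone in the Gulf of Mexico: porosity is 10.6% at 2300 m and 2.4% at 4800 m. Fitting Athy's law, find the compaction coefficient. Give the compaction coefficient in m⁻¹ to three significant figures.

0.000594 m⁻¹

Working in km (1 km = 1000 m; c in km⁻¹ = c in m⁻¹ × 1000):
Athy: φ(d) = φ₀ e^(−cd) ⇒ φ₁/φ₂ = e^{c(d₂−d₁)} ⇒ c = ln(φ₁/φ₂)/(d₂−d₁)
c = ln(0.106/0.024) / (4.8 − 2.3) = ln(4.417) / 2.5 = 1.4854 / 2.5 = 0.5942 km⁻¹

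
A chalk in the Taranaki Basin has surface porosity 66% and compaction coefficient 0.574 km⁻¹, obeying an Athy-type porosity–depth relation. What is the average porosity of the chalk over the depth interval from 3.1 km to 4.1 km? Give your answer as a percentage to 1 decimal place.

⟨phi⟩ = (1/(d₂−d₁)) ∫ phi₀ e^(−βd) dd = phi₀·(e^(−β·d₁) − e^(−β·d₂)) / (β·(d₂−d₁))
e^(−0.574×3.1) = 0.1687; e^(−0.574×4.1) = 0.0950
⟨phi⟩ = 0.66 × (0.1687 − 0.0950) / (0.574 × 1) = 0.66 × 0.1284 = 0.0847

8.5%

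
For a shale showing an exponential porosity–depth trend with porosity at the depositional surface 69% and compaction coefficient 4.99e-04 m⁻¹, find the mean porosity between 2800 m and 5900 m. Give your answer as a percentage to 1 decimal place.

Working in km (1 km = 1000 m; β in km⁻¹ = β in m⁻¹ × 1000):
⟨phi⟩ = (1/(d₂−d₁)) ∫ phi₀ e^(−βd) dd = phi₀·(e^(−β·d₁) − e^(−β·d₂)) / (β·(d₂−d₁))
e^(−0.499×2.8) = 0.2473; e^(−0.499×5.9) = 0.0526
⟨phi⟩ = 0.69 × (0.2473 − 0.0526) / (0.499 × 3.1) = 0.69 × 0.1258 = 0.0868

8.7%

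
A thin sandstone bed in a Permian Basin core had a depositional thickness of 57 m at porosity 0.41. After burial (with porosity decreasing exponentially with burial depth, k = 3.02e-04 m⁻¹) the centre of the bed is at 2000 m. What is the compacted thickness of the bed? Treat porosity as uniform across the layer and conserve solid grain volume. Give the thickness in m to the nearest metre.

43 m

Working in km (1 km = 1000 m; k in km⁻¹ = k in m⁻¹ × 1000):
Porosity at 2 km: n = 0.41·exp(−0.302×2) = 0.2241
Solid-volume conservation: h(1−n) = h₀(1−n₀) ⇒ h = h₀·(1−n₀)/(1−n)
h = 0.057 × (1 − 0.41)/(1 − 0.2241) = 0.057 × 0.7604 = 0.0433 km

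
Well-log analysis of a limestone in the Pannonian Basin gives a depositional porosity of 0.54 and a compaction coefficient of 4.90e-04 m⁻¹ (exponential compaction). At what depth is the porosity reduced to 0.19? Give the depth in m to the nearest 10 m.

2130 m

Working in km (1 km = 1000 m; β in km⁻¹ = β in m⁻¹ × 1000):
Invert Athy's law: Z = ln(n₀/n) / β
Z = ln(0.54/0.19) / 0.49 = ln(2.842) / 0.49 = 1.0445 / 0.49 = 2.132 km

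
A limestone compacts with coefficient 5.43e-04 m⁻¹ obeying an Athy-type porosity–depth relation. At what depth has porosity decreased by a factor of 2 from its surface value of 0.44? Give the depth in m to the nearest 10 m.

1280 m

Working in km (1 km = 1000 m; c in km⁻¹ = c in m⁻¹ × 1000):
n/n₀ = 1/2 ⇒ exp(−c·z) = 1/2 ⇒ z = ln(2) / c
z = 0.6931 / 0.543 = 1.277 km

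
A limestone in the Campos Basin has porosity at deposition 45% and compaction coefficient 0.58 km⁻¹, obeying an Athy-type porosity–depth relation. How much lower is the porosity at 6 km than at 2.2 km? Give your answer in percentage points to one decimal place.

11.2 percentage points

φ(2.2) = 0.45·e^(−0.58×2.2) = 0.1256
φ(6) = 0.45·e^(−0.58×6) = 0.0139
Δφ = 0.1256 − 0.0139 = 0.1118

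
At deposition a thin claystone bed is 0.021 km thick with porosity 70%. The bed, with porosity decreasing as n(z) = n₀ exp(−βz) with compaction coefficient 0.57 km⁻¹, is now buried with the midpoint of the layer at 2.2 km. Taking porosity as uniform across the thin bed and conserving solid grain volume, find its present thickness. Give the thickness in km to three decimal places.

0.008 km

Porosity at 2.2 km: n = 0.7·exp(−0.57×2.2) = 0.1998
Solid-volume conservation: h(1−n) = h₀(1−n₀) ⇒ h = h₀·(1−n₀)/(1−n)
h = 0.021 × (1 − 0.7)/(1 − 0.1998) = 0.021 × 0.3749 = 0.0079 km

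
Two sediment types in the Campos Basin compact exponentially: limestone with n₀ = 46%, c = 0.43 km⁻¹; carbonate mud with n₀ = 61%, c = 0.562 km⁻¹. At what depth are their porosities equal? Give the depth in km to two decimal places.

2.14 km

Set n₀ₐ e^(−cₐd) = n₀ᵦ e^(−cᵦd) ⇒ ln(n₀ₐ/n₀ᵦ) = (cₐ − cᵦ)·d
d = ln(0.46/0.61) / (0.43 − 0.562) = -0.2822 / -0.132 = 2.138 km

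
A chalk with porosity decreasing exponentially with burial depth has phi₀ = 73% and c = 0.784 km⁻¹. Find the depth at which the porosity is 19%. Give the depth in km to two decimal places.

Invert Athy's law: z = ln(phi₀/phi) / c
z = ln(0.73/0.19) / 0.784 = ln(3.842) / 0.784 = 1.3460 / 0.784 = 1.717 km

1.72 km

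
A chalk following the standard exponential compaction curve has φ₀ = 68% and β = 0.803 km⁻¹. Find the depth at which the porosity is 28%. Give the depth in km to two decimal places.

1.10 km

Invert Athy's law: d = ln(φ₀/φ) / β
d = ln(0.68/0.28) / 0.803 = ln(2.429) / 0.803 = 0.8873 / 0.803 = 1.105 km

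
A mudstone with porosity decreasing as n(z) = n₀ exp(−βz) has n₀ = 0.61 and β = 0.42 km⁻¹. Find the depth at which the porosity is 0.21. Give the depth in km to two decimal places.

Invert Athy's law: z = ln(n₀/n) / β
z = ln(0.61/0.21) / 0.42 = ln(2.905) / 0.42 = 1.0664 / 0.42 = 2.539 km

2.54 km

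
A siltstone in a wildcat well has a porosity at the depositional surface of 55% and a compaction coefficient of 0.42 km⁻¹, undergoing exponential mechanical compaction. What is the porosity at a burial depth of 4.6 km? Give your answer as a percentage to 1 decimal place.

φ = φ₀·exp(−c·z) = 0.55 × exp(−0.42 × 4.6) = 0.55 × exp(−1.932)
  = 0.55 × 0.1449 = 0.0797

8.0%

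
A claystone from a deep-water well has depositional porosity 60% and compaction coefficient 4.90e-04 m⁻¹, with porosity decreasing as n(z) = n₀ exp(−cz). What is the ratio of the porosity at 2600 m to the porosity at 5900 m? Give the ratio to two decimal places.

5.04

Working in km (1 km = 1000 m; c in km⁻¹ = c in m⁻¹ × 1000):
n(z₁)/n(z₂) = e^(−c·z₁)/e^(−c·z₂) = e^{c(z₂−z₁)}
= exp(0.49 × 3.3) = exp(1.617) = 5.0380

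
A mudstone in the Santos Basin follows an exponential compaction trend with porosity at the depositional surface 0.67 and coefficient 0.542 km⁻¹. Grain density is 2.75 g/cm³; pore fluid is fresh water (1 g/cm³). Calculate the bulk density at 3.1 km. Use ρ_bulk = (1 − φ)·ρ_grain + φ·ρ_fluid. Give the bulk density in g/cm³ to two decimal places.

Porosity at depth: n = 0.67·exp(−0.542×3.1) = 0.67×0.1863 = 0.1248
Bulk density: ρ_b = (1−n)ρ_g + n·ρ_f = 0.8752×2.75 + 0.1248×1
       = 2.407 + 0.125 = 2.532 g/cm³

2.53 g/cm³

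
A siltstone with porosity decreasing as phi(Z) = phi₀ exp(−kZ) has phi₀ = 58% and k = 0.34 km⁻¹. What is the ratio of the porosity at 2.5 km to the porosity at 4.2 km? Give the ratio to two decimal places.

1.78

phi(Z₁)/phi(Z₂) = e^(−k·Z₁)/e^(−k·Z₂) = e^{k(Z₂−Z₁)}
= exp(0.34 × 1.7) = exp(0.578) = 1.7825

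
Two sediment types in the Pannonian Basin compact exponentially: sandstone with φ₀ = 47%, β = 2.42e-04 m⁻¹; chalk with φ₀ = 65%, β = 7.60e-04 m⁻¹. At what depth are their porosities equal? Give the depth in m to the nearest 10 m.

630 m

Working in km (1 km = 1000 m; β in km⁻¹ = β in m⁻¹ × 1000):
Set φ₀ₐ e^(−βₐz) = φ₀ᵦ e^(−βᵦz) ⇒ ln(φ₀ₐ/φ₀ᵦ) = (βₐ − βᵦ)·z
z = ln(0.47/0.65) / (0.242 − 0.76) = -0.3242 / -0.518 = 0.626 km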